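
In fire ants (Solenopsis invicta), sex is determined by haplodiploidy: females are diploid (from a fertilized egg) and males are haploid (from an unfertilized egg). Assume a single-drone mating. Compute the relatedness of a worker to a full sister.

Haplodiploid full sisters inherit their father's entire haploid genome identically (contributing 1/2) and on average half of their mother's contribution (1/2 · 1/2 = 1/4); r = 1/2 + 1/4 = 3/4.

0.75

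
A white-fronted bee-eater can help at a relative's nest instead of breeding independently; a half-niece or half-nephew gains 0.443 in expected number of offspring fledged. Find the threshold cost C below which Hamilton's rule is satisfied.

r to a half-niece or half-nephew = 0.125 (half-aunt/uncle↔niece/nephew: one path of length 3: r = (1/2)^3 = 1/8).
Hamilton's rule: n·r·B > C, so the trait is favored while C < n·r·B = 1·0.125·0.443 = 0.055375.

0.055375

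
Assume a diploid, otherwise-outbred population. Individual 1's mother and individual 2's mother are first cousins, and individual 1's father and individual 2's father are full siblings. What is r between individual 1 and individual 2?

0.15625

With two independent routes of shared ancestry, r is the sum of the two contributions.
Individual 1 and individual 2 are related in two ways: second cousins through their mothers (r = 1/32) and first cousins through their fathers (r = 1/8).
r = 1/32 + 1/8 = 5/32 = 0.15625.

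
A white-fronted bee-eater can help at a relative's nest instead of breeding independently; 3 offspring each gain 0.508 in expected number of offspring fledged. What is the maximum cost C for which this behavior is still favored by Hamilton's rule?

0.762

r to an offspring = 0.5 (one parent–offspring link: r = (1/2)^1 = 1/2).
Hamilton's rule: n·r·B > C, so the trait is favored while C < n·r·B = 3·0.5·0.508 = 0.762.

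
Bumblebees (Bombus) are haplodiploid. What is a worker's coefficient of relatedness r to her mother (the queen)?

One meiotic link between diploid queen and diploid daughter: r = 1/2.

0.5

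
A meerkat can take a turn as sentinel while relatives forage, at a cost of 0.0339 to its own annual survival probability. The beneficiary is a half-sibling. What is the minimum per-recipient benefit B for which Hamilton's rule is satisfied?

0.1356

r to a half-sibling = 1/4 (half-sibs share one parent — one path of length 2: r = (1/2)^2 = 1/4).
Hamilton's rule with n recipients of equal r: n·r·B > C, so B > C/(n·r) = 0.0339/(1·0.25) = 0.1356.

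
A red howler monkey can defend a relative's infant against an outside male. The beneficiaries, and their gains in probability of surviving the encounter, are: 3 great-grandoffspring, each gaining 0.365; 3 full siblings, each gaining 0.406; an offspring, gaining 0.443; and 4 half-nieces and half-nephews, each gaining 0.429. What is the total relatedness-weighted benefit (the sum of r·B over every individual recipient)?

1.181875

r to a great-grandoffspring = 0.125 (three parent–offspring links: r = (1/2)^3 = 1/8).
r to a full sibling = 1/2 (full sibs share both parents — two paths of length 2: r = 2·(1/2)^2 = 1/2).
r to an offspring = 0.5 (one parent–offspring link: r = (1/2)^1 = 1/2).
r to a half-niece or half-nephew = 1/8 (half-aunt/uncle↔niece/nephew: one path of length 3: r = (1/2)^3 = 1/8).
Summing one r·B term per recipient: 3·0.125·0.365 + 3·0.5·0.406 + 1·0.5·0.443 + 4·0.125·0.429 = 1.181875.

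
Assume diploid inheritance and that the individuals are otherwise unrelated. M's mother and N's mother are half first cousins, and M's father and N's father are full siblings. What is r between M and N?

Independent pedigree routes through distinct common ancestors add.
M and N are related in two ways: half second cousins through their mothers (r = 1/64) and first cousins through their fathers (r = 1/8).
r = 1/64 + 1/8 = 9/64 = 0.140625.

0.140625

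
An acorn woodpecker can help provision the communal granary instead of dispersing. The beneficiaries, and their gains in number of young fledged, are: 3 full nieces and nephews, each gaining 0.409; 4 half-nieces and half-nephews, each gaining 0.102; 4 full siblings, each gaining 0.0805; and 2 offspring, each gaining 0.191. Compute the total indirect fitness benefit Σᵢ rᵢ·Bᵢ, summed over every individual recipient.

0.70975

r to a full niece or nephew = 0.25 (full aunt/uncle↔niece/nephew: two paths of length 3 through the shared grandparent pair: r = 2·(1/2)^3 = 1/4).
r to a half-niece or half-nephew = 0.125 (half-aunt/uncle↔niece/nephew: one path of length 3: r = (1/2)^3 = 1/8).
r to a full sibling = 0.5 (full sibs share both parents — two paths of length 2: r = 2·(1/2)^2 = 1/2).
r to an offspring = 1/2 (one parent–offspring link: r = (1/2)^1 = 1/2).
Summing one r·B term per recipient: 3·0.25·0.409 + 4·0.125·0.102 + 4·0.5·0.0805 + 2·0.5·0.191 = 0.70975.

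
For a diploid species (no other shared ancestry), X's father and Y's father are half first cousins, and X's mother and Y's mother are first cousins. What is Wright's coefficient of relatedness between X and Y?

Independent pedigree routes through distinct common ancestors add.
X and Y are related in two ways: half second cousins through their fathers (r = 1/64) and second cousins through their mothers (r = 1/32).
r = 1/64 + 1/32 = 3/64 = 0.046875.

0.046875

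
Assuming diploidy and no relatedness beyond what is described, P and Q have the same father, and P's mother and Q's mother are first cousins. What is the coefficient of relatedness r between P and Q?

Relatedness sums over independent paths through distinct common ancestors.
P and Q are related in two ways: half-sibs through their shared father (r = 1/4) and second cousins through their mothers (r = 1/32).
r = 1/4 + 1/32 = 9/32 = 0.28125.

0.28125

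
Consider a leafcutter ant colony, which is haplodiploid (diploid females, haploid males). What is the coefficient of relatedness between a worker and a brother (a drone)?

Her haploid brother carries none of their father's genes and a random half of their mother's genome; that half matches the maternal half of her own genome with probability 1/2: r = 1/2 · 1/2 = 1/4.

0.25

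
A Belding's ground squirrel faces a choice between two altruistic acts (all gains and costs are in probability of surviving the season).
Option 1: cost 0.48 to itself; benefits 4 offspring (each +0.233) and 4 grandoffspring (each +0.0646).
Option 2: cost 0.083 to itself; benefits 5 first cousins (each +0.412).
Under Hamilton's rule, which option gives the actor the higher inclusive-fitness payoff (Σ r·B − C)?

Option 1: r to an offspring = 0.5.
Option 1: r to a grandoffspring = 0.25.
Option 1: Σ r·B − C = (4·0.5·0.233 + 4·0.25·0.0646) − 0.48 = 0.0506.
Option 2: r to a first cousin = 0.125.
Option 2: Σ r·B − C = (5·0.125·0.412) − 0.083 = 0.1745.
Option 2 has the higher net inclusive-fitness payoff.

Option 2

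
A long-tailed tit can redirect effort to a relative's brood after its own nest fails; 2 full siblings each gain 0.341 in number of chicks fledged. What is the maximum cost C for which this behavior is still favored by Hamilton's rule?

0.341

r to a full sibling = 0.5 (full sibs share both parents — two paths of length 2: r = 2·(1/2)^2 = 1/2).
Hamilton's rule: n·r·B > C, so the trait is favored while C < n·r·B = 2·0.5·0.341 = 0.341.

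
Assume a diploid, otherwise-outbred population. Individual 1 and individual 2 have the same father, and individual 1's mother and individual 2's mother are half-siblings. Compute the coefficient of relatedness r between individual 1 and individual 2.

With two independent routes of shared ancestry, r is the sum of the two contributions.
Individual 1 and individual 2 are related in two ways: half-sibs through their shared father (r = 1/4) and half first cousins through their mothers (r = 1/16).
r = 1/4 + 1/16 = 0.3125.

0.3125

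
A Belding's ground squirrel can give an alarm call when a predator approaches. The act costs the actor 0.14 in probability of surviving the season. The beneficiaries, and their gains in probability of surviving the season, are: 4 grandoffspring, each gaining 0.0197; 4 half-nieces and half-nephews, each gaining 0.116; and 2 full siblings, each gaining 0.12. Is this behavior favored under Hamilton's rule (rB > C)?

Yes

Hamilton's rule: the trait is favored when the sum of r·B over every recipient exceeds the actor's cost C.
r to a grandoffspring = 0.25 (two parent–offspring links: r = (1/2)^2 = 1/4).
r to a half-niece or half-nephew = 0.125 (half-aunt/uncle↔niece/nephew: one path of length 3: r = (1/2)^3 = 1/8).
r to a full sibling = 0.5 (full sibs share both parents — two paths of length 2: r = 2·(1/2)^2 = 1/2).
Summing one r·B term per recipient: 4·0.25·0.0197 + 4·0.125·0.116 + 2·0.5·0.12 = 0.1977.
0.1977 > 0.14: the indirect benefit exceeds the cost.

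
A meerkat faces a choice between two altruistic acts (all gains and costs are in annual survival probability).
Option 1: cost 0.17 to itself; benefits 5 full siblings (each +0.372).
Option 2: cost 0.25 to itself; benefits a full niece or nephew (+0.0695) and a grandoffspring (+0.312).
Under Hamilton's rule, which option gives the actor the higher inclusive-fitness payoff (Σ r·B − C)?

Option 1: r to a full sibling = 0.5.
Option 1: Σ r·B − C = (5·0.5·0.372) − 0.17 = 0.76.
Option 2: r to a full niece or nephew = 0.25.
Option 2: r to a grandoffspring = 0.25.
Option 2: Σ r·B − C = (1·0.25·0.0695 + 1·0.25·0.312) − 0.25 = -0.154625.
Option 1 has the higher net inclusive-fitness payoff.

Option 1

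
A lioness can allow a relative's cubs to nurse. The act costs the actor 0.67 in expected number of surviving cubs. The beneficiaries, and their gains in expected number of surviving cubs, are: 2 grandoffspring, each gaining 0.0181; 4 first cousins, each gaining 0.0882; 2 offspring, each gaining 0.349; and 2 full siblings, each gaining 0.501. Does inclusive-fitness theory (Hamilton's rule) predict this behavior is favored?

Yes

Hamilton's rule: the trait is favored when the sum of r·B over every recipient exceeds the actor's cost C.
r to a grandoffspring = 0.25 (two parent–offspring links: r = (1/2)^2 = 1/4).
r to a first cousin = 0.125 (first cousins share one grandparent pair — two paths of length 4: r = 2·(1/2)^4 = 1/8).
r to an offspring = 1/2 (one parent–offspring link: r = (1/2)^1 = 1/2).
r to a full sibling = 1/2 (full sibs share both parents — two paths of length 2: r = 2·(1/2)^2 = 1/2).
Summing one r·B term per recipient: 2·0.25·0.0181 + 4·0.125·0.0882 + 2·0.5·0.349 + 2·0.5·0.501 = 0.90315.
0.90315 > 0.67: the indirect benefit exceeds the cost.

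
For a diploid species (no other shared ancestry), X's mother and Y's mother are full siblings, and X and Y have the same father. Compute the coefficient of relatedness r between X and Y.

0.375

Independent pedigree routes through distinct common ancestors add.
X and Y are related in two ways: first cousins through their mothers (r = 1/8) and half-sibs through their shared father (r = 1/4).
r = 1/8 + 1/4 = 0.375.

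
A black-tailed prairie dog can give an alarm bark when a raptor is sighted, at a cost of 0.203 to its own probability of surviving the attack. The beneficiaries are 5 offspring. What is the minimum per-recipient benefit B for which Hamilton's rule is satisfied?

0.0812

r to an offspring = 0.5 (one parent–offspring link: r = (1/2)^1 = 1/2).
Hamilton's rule with n recipients of equal r: n·r·B > C, so B > C/(n·r) = 0.203/(5·0.5) = 0.0812.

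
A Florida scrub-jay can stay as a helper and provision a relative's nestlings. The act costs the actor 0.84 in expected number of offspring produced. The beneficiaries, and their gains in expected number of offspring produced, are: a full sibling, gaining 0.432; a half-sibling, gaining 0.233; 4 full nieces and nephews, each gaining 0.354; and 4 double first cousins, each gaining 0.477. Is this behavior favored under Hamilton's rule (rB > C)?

Hamilton's rule: the trait is favored when the sum of r·B over every recipient exceeds the actor's cost C.
r to a full sibling = 1/2 (full sibs share both parents — two paths of length 2: r = 2·(1/2)^2 = 1/2).
r to a half-sibling = 1/4 (half-sibs share one parent — one path of length 2: r = (1/2)^2 = 1/4).
r to a full niece or nephew = 0.25 (full aunt/uncle↔niece/nephew: two paths of length 3 through the shared grandparent pair: r = 2·(1/2)^3 = 1/4).
r to a double first cousin = 1/4 (double first cousins share both grandparent pairs — four paths of length 4: r = 4·(1/2)^4 = 1/4).
Summing one r·B term per recipient: 1·0.5·0.432 + 1·0.25·0.233 + 4·0.25·0.354 + 4·0.25·0.477 = 1.10525.
1.10525 > 0.84: the indirect benefit exceeds the cost.

Yes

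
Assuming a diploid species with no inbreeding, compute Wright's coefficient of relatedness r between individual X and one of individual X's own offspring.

Each parent–offspring link contributes a factor of 1/2, and independent paths through distinct common ancestors add.
One parent–offspring link: r = (1/2)^1 = 1/2.

0.5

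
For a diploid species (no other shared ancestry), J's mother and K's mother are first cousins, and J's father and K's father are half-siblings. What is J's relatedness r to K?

0.09375

Relatedness sums over independent paths through distinct common ancestors.
J and K are related in two ways: second cousins through their mothers (r = 1/32) and half first cousins through their fathers (r = 1/16).
r = 1/32 + 1/16 = 0.09375.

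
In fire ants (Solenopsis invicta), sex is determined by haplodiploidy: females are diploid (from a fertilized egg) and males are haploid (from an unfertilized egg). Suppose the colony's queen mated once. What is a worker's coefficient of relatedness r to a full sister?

Haplodiploid full sisters inherit their father's entire haploid genome identically (contributing 1/2) and on average half of their mother's contribution (1/2 · 1/2 = 1/4); r = 1/2 + 1/4 = 3/4.

0.75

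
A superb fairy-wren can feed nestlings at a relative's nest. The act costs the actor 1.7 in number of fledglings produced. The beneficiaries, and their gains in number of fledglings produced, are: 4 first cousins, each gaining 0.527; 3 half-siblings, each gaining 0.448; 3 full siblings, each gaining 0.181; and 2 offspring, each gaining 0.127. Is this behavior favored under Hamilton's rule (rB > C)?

No

Hamilton's rule: the trait is favored when the sum of r·B over every recipient exceeds the actor's cost C.
r to a first cousin = 1/8 (first cousins share one grandparent pair — two paths of length 4: r = 2·(1/2)^4 = 1/8).
r to a half-sibling = 1/4 (half-sibs share one parent — one path of length 2: r = (1/2)^2 = 1/4).
r to a full sibling = 1/2 (full sibs share both parents — two paths of length 2: r = 2·(1/2)^2 = 1/2).
r to an offspring = 0.5 (one parent–offspring link: r = (1/2)^1 = 1/2).
Summing one r·B term per recipient: 4·0.125·0.527 + 3·0.25·0.448 + 3·0.5·0.181 + 2·0.5·0.127 = 0.998.
0.998 < 1.7: the indirect benefit is less than the cost.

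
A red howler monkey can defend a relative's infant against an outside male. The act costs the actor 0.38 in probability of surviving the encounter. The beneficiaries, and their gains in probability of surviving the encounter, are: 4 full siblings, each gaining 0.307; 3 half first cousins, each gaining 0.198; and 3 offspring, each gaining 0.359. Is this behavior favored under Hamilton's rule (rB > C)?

Hamilton's rule: the trait is favored when the sum of r·B over every recipient exceeds the actor's cost C.
r to a full sibling = 0.5 (full sibs share both parents — two paths of length 2: r = 2·(1/2)^2 = 1/2).
r to a half first cousin = 1/16 (half first cousins share one grandparent — one path of length 4: r = (1/2)^4 = 1/16).
r to an offspring = 0.5 (one parent–offspring link: r = (1/2)^1 = 1/2).
Summing one r·B term per recipient: 4·0.5·0.307 + 3·0.0625·0.198 + 3·0.5·0.359 = 1.189625.
1.189625 > 0.38: the indirect benefit exceeds the cost.

Yes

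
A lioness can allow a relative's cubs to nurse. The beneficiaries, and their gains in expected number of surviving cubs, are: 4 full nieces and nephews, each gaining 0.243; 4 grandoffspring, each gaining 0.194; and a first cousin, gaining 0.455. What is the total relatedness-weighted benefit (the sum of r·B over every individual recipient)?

r to a full niece or nephew = 0.25 (full aunt/uncle↔niece/nephew: two paths of length 3 through the shared grandparent pair: r = 2·(1/2)^3 = 1/4).
r to a grandoffspring = 0.25 (two parent–offspring links: r = (1/2)^2 = 1/4).
r to a first cousin = 1/8 (first cousins share one grandparent pair — two paths of length 4: r = 2·(1/2)^4 = 1/8).
Summing one r·B term per recipient: 4·0.25·0.243 + 4·0.25·0.194 + 1·0.125·0.455 = 0.493875.

0.493875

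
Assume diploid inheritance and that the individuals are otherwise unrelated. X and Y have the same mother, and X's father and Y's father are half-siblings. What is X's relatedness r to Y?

0.3125

Independent pedigree routes through distinct common ancestors add.
X and Y are related in two ways: half-sibs through their shared mother (r = 1/4) and half first cousins through their fathers (r = 1/16).
r = 1/4 + 1/16 = 5/16 = 0.3125.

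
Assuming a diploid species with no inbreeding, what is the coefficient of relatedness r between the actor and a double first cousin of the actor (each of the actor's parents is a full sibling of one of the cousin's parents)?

0.25

Each parent–offspring link contributes a factor of 1/2, and independent paths through distinct common ancestors add.
Double first cousins share both grandparent pairs — four paths of length 4: r = 4·(1/2)^4 = 1/4.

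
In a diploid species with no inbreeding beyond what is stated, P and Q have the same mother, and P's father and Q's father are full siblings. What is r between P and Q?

Relatedness sums over independent paths through distinct common ancestors.
P and Q are related in two ways: half-sibs through their shared mother (r = 1/4) and first cousins through their fathers (r = 1/8).
r = 1/4 + 1/8 = 0.375.

0.375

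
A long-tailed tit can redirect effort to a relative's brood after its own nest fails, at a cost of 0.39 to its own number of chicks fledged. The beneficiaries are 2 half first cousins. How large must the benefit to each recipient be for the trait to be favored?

3.12

r to a half first cousin = 1/16 (half first cousins share one grandparent — one path of length 4: r = (1/2)^4 = 1/16).
Hamilton's rule with n recipients of equal r: n·r·B > C, so B > C/(n·r) = 0.39/(2·0.0625) = 3.12.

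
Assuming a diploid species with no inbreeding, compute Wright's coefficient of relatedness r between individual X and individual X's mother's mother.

0.25

Each parent–offspring link contributes a factor of 1/2, and independent paths through distinct common ancestors add.
Two parent–offspring links: r = (1/2)^2 = 1/4.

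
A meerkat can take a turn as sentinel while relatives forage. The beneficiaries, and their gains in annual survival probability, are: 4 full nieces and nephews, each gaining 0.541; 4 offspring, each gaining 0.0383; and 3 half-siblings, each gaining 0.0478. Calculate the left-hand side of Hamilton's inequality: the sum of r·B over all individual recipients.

r to a full niece or nephew = 0.25 (full aunt/uncle↔niece/nephew: two paths of length 3 through the shared grandparent pair: r = 2·(1/2)^3 = 1/4).
r to an offspring = 1/2 (one parent–offspring link: r = (1/2)^1 = 1/2).
r to a half-sibling = 0.25 (half-sibs share one parent — one path of length 2: r = (1/2)^2 = 1/4).
Summing one r·B term per recipient: 4·0.25·0.541 + 4·0.5·0.0383 + 3·0.25·0.0478 = 0.65345.

0.65345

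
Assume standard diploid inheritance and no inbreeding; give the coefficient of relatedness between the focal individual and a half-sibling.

Each parent–offspring link contributes a factor of 1/2, and independent paths through distinct common ancestors add.
Half-sibs share one parent — one path of length 2: r = (1/2)^2 = 1/4.

0.25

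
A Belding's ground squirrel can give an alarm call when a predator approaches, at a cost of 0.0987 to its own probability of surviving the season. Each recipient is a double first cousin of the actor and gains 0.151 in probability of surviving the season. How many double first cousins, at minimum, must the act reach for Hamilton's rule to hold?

r to a double first cousin = 0.25 (double first cousins share both grandparent pairs — four paths of length 4: r = 4·(1/2)^4 = 1/4).
Hamilton's rule: n·r·B > C  ⇒  n > C/(r·B) = 0.0987/(0.25·0.151) = 2.615.
The smallest integer exceeding 2.615 is 3.

3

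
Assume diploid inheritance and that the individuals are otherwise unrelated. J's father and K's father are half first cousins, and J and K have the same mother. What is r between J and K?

Independent pedigree routes through distinct common ancestors add.
J and K are related in two ways: half second cousins through their fathers (r = 1/64) and half-sibs through their shared mother (r = 1/4).
r = 1/64 + 1/4 = 0.265625.

0.265625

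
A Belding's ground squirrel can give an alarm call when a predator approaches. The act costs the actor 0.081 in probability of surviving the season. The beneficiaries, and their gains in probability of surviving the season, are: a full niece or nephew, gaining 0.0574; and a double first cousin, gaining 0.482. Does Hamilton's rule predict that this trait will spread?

Hamilton's rule: the trait is favored when the sum of r·B over every recipient exceeds the actor's cost C.
r to a full niece or nephew = 0.25 (full aunt/uncle↔niece/nephew: two paths of length 3 through the shared grandparent pair: r = 2·(1/2)^3 = 1/4).
r to a double first cousin = 0.25 (double first cousins share both grandparent pairs — four paths of length 4: r = 4·(1/2)^4 = 1/4).
Summing one r·B term per recipient: 1·0.25·0.0574 + 1·0.25·0.482 = 0.13485.
0.13485 > 0.081: the indirect benefit exceeds the cost.

Yes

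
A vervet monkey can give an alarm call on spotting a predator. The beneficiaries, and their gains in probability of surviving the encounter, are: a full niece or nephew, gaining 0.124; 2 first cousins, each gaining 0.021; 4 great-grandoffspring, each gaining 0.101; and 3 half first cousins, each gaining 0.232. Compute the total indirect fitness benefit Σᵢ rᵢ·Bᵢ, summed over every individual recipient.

0.13025

r to a full niece or nephew = 0.25 (full aunt/uncle↔niece/nephew: two paths of length 3 through the shared grandparent pair: r = 2·(1/2)^3 = 1/4).
r to a first cousin = 0.125 (first cousins share one grandparent pair — two paths of length 4: r = 2·(1/2)^4 = 1/8).
r to a great-grandoffspring = 0.125 (three parent–offspring links: r = (1/2)^3 = 1/8).
r to a half first cousin = 0.0625 (half first cousins share one grandparent — one path of length 4: r = (1/2)^4 = 1/16).
Summing one r·B term per recipient: 1·0.25·0.124 + 2·0.125·0.021 + 4·0.125·0.101 + 3·0.0625·0.232 = 0.13025.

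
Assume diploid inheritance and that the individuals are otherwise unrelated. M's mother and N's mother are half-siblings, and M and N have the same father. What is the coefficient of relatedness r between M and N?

Wright's path rule: contributions from independent ancestry routes add.
M and N are related in two ways: half first cousins through their mothers (r = 1/16) and half-sibs through their shared father (r = 1/4).
r = 1/16 + 1/4 = 5/16 = 0.3125.

0.3125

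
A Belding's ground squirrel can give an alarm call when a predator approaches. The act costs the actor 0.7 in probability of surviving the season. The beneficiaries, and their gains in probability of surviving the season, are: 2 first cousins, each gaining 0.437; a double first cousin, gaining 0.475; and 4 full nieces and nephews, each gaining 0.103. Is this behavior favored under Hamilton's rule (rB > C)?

Hamilton's rule: the trait is favored when the sum of r·B over every recipient exceeds the actor's cost C.
r to a first cousin = 1/8 (first cousins share one grandparent pair — two paths of length 4: r = 2·(1/2)^4 = 1/8).
r to a double first cousin = 1/4 (double first cousins share both grandparent pairs — four paths of length 4: r = 4·(1/2)^4 = 1/4).
r to a full niece or nephew = 1/4 (full aunt/uncle↔niece/nephew: two paths of length 3 through the shared grandparent pair: r = 2·(1/2)^3 = 1/4).
Summing one r·B term per recipient: 2·0.125·0.437 + 1·0.25·0.475 + 4·0.25·0.103 = 0.331.
0.331 < 0.7: the indirect benefit is less than the cost.

No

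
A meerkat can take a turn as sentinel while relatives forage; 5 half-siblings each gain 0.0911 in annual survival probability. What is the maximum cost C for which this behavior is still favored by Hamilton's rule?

r to a half-sibling = 0.25 (half-sibs share one parent — one path of length 2: r = (1/2)^2 = 1/4).
Hamilton's rule: n·r·B > C, so the trait is favored while C < n·r·B = 5·0.25·0.0911 = 0.113875.

0.113875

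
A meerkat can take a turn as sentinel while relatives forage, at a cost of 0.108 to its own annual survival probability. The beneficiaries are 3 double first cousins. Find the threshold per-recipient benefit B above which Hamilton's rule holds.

0.144

r to a double first cousin = 1/4 (double first cousins share both grandparent pairs — four paths of length 4: r = 4·(1/2)^4 = 1/4).
Hamilton's rule with n recipients of equal r: n·r·B > C, so B > C/(n·r) = 0.108/(3·0.25) = 0.144.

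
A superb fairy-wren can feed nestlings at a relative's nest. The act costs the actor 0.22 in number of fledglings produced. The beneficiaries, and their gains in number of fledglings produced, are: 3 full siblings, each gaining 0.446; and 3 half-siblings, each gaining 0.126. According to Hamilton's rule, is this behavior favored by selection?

Yes

Hamilton's rule: the trait is favored when the sum of r·B over every recipient exceeds the actor's cost C.
r to a full sibling = 0.5 (full sibs share both parents — two paths of length 2: r = 2·(1/2)^2 = 1/2).
r to a half-sibling = 1/4 (half-sibs share one parent — one path of length 2: r = (1/2)^2 = 1/4).
Summing one r·B term per recipient: 3·0.5·0.446 + 3·0.25·0.126 = 0.7635.
0.7635 > 0.22: the indirect benefit exceeds the cost.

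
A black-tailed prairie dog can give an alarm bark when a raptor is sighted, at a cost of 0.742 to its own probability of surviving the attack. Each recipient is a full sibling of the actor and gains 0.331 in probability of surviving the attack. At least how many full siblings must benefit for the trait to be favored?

5

r to a full sibling = 1/2 (full sibs share both parents — two paths of length 2: r = 2·(1/2)^2 = 1/2).
Hamilton's rule: n·r·B > C  ⇒  n > C/(r·B) = 0.742/(0.5·0.331) = 4.483.
The smallest integer exceeding 4.483 is 5.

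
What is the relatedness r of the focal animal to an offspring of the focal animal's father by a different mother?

0.25

Each parent–offspring link contributes a factor of 1/2, and independent paths through distinct common ancestors add.
Half-sibs share one parent — one path of length 2: r = (1/2)^2 = 1/4.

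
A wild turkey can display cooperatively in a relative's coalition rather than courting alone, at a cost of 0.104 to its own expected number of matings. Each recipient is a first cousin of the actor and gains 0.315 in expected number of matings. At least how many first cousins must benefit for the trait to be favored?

r to a first cousin = 0.125 (first cousins share one grandparent pair — two paths of length 4: r = 2·(1/2)^4 = 1/8).
Hamilton's rule: n·r·B > C  ⇒  n > C/(r·B) = 0.104/(0.125·0.315) = 2.641.
The smallest integer exceeding 2.641 is 3.

3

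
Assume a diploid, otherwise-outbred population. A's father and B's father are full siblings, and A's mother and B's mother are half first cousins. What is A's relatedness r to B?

0.140625

Independent pedigree routes through distinct common ancestors add.
A and B are related in two ways: first cousins through their fathers (r = 1/8) and half second cousins through their mothers (r = 1/64).
r = 1/8 + 1/64 = 0.140625.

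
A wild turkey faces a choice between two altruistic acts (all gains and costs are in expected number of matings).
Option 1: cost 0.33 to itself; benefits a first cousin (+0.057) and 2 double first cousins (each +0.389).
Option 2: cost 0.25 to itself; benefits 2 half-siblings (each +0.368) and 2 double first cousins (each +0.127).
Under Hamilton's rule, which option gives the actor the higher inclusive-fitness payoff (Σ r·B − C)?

Option 1: r to a first cousin = 0.125.
Option 1: r to a double first cousin = 0.25.
Option 1: Σ r·B − C = (1·0.125·0.057 + 2·0.25·0.389) − 0.33 = -0.128375.
Option 2: r to a half-sibling = 0.25.
Option 2: r to a double first cousin = 0.25.
Option 2: Σ r·B − C = (2·0.25·0.368 + 2·0.25·0.127) − 0.25 = -0.0025.
Option 2 has the higher net inclusive-fitness payoff.

Option 2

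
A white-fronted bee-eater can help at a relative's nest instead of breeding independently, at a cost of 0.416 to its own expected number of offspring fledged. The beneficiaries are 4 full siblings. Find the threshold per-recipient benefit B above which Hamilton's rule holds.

r to a full sibling = 1/2 (full sibs share both parents — two paths of length 2: r = 2·(1/2)^2 = 1/2).
Hamilton's rule with n recipients of equal r: n·r·B > C, so B > C/(n·r) = 0.416/(4·0.5) = 0.208.

0.208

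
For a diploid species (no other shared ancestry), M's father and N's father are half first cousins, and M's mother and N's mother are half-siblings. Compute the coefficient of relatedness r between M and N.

0.078125

Relatedness sums over independent paths through distinct common ancestors.
M and N are related in two ways: half second cousins through their fathers (r = 1/64) and half first cousins through their mothers (r = 1/16).
r = 1/64 + 1/16 = 0.078125.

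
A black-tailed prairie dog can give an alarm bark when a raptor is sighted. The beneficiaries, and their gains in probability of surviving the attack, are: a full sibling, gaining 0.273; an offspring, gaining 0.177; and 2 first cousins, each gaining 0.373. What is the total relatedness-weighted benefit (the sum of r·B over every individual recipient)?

0.31825

r to a full sibling = 0.5 (full sibs share both parents — two paths of length 2: r = 2·(1/2)^2 = 1/2).
r to an offspring = 0.5 (one parent–offspring link: r = (1/2)^1 = 1/2).
r to a first cousin = 1/8 (first cousins share one grandparent pair — two paths of length 4: r = 2·(1/2)^4 = 1/8).
Summing one r·B term per recipient: 1·0.5·0.273 + 1·0.5·0.177 + 2·0.125·0.373 = 0.31825.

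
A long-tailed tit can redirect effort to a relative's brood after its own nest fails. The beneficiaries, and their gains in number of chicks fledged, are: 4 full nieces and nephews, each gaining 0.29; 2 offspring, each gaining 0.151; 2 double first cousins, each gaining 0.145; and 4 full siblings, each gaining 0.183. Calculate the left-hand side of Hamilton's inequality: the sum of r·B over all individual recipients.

0.8795

r to a full niece or nephew = 1/4 (full aunt/uncle↔niece/nephew: two paths of length 3 through the shared grandparent pair: r = 2·(1/2)^3 = 1/4).
r to an offspring = 1/2 (one parent–offspring link: r = (1/2)^1 = 1/2).
r to a double first cousin = 0.25 (double first cousins share both grandparent pairs — four paths of length 4: r = 4·(1/2)^4 = 1/4).
r to a full sibling = 1/2 (full sibs share both parents — two paths of length 2: r = 2·(1/2)^2 = 1/2).
Summing one r·B term per recipient: 4·0.25·0.29 + 2·0.5·0.151 + 2·0.25·0.145 + 4·0.5·0.183 = 0.8795.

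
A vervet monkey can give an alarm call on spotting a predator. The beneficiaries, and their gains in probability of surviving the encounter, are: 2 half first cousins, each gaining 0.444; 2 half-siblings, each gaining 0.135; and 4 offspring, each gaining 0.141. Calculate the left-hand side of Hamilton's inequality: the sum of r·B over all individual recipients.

r to a half first cousin = 0.0625 (half first cousins share one grandparent — one path of length 4: r = (1/2)^4 = 1/16).
r to a half-sibling = 1/4 (half-sibs share one parent — one path of length 2: r = (1/2)^2 = 1/4).
r to an offspring = 1/2 (one parent–offspring link: r = (1/2)^1 = 1/2).
Summing one r·B term per recipient: 2·0.0625·0.444 + 2·0.25·0.135 + 4·0.5·0.141 = 0.405.

0.405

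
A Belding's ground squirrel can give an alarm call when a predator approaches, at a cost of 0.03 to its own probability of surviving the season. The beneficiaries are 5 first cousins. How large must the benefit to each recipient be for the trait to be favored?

0.048

r to a first cousin = 0.125 (first cousins share one grandparent pair — two paths of length 4: r = 2·(1/2)^4 = 1/8).
Hamilton's rule with n recipients of equal r: n·r·B > C, so B > C/(n·r) = 0.03/(5·0.125) = 0.048.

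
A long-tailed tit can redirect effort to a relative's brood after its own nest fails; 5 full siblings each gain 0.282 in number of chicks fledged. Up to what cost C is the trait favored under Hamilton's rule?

r to a full sibling = 0.5 (full sibs share both parents — two paths of length 2: r = 2·(1/2)^2 = 1/2).
Hamilton's rule: n·r·B > C, so the trait is favored while C < n·r·B = 5·0.5·0.282 = 0.705.

0.705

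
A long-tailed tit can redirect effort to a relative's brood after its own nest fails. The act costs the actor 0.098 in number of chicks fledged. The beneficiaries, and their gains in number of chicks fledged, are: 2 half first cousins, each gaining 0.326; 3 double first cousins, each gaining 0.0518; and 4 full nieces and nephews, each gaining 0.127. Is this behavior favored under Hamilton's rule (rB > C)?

Hamilton's rule: the trait is favored when the sum of r·B over every recipient exceeds the actor's cost C.
r to a half first cousin = 1/16 (half first cousins share one grandparent — one path of length 4: r = (1/2)^4 = 1/16).
r to a double first cousin = 1/4 (double first cousins share both grandparent pairs — four paths of length 4: r = 4·(1/2)^4 = 1/4).
r to a full niece or nephew = 0.25 (full aunt/uncle↔niece/nephew: two paths of length 3 through the shared grandparent pair: r = 2·(1/2)^3 = 1/4).
Summing one r·B term per recipient: 2·0.0625·0.326 + 3·0.25·0.0518 + 4·0.25·0.127 = 0.2066.
0.2066 > 0.098: the indirect benefit exceeds the cost.

Yes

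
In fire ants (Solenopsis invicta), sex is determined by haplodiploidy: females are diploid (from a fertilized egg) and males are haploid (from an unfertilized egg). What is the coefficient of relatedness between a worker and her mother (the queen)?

0.5

One meiotic link between diploid queen and diploid daughter: r = 1/2.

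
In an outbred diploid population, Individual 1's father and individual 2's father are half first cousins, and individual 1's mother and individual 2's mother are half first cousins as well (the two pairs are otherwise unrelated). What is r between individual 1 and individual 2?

With two independent routes of shared ancestry, r is the sum of the two contributions.
Individual 1 and individual 2 are related in two ways: half second cousins through their fathers (r = 1/64) and half second cousins through their mothers (r = 1/64).
r = 1/64 + 1/64 = 0.03125.

0.03125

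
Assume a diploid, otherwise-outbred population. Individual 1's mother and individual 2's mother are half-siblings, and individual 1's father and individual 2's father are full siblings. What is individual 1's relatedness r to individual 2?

Relatedness sums over independent paths through distinct common ancestors.
Individual 1 and individual 2 are related in two ways: half first cousins through their mothers (r = 1/16) and first cousins through their fathers (r = 1/8).
r = 1/16 + 1/8 = 3/16 = 0.1875.

0.1875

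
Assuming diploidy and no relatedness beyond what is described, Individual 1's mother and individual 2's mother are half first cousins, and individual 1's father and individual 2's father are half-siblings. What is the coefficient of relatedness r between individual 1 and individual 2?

Independent pedigree routes through distinct common ancestors add.
Individual 1 and individual 2 are related in two ways: half second cousins through their mothers (r = 1/64) and half first cousins through their fathers (r = 1/16).
r = 1/64 + 1/16 = 5/64 = 0.078125.

0.078125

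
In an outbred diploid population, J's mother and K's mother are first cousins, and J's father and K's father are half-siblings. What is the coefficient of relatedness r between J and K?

0.09375

Relatedness sums over independent paths through distinct common ancestors.
J and K are related in two ways: second cousins through their mothers (r = 1/32) and half first cousins through their fathers (r = 1/16).
r = 1/32 + 1/16 = 0.09375.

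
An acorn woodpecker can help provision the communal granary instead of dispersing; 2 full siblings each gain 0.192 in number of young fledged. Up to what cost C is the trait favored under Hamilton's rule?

r to a full sibling = 0.5 (full sibs share both parents — two paths of length 2: r = 2·(1/2)^2 = 1/2).
Hamilton's rule: n·r·B > C, so the trait is favored while C < n·r·B = 2·0.5·0.192 = 0.192.

0.192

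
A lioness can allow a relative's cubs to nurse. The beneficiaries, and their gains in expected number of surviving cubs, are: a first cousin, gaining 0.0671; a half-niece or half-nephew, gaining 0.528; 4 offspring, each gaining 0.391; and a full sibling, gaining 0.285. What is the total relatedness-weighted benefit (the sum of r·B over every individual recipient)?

0.9988875

r to a first cousin = 0.125 (first cousins share one grandparent pair — two paths of length 4: r = 2·(1/2)^4 = 1/8).
r to a half-niece or half-nephew = 0.125 (half-aunt/uncle↔niece/nephew: one path of length 3: r = (1/2)^3 = 1/8).
r to an offspring = 1/2 (one parent–offspring link: r = (1/2)^1 = 1/2).
r to a full sibling = 1/2 (full sibs share both parents — two paths of length 2: r = 2·(1/2)^2 = 1/2).
Summing one r·B term per recipient: 1·0.125·0.0671 + 1·0.125·0.528 + 4·0.5·0.391 + 1·0.5·0.285 = 0.9988875.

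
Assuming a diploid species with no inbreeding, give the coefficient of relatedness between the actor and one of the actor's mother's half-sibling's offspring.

0.0625

Each parent–offspring link contributes a factor of 1/2, and independent paths through distinct common ancestors add.
Half first cousins share one grandparent — one path of length 4: r = (1/2)^4 = 1/16.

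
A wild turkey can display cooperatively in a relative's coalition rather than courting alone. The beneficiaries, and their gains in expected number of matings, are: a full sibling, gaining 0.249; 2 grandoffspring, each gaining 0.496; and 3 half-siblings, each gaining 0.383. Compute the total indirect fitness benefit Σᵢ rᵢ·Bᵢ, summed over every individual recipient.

r to a full sibling = 1/2 (full sibs share both parents — two paths of length 2: r = 2·(1/2)^2 = 1/2).
r to a grandoffspring = 0.25 (two parent–offspring links: r = (1/2)^2 = 1/4).
r to a half-sibling = 1/4 (half-sibs share one parent — one path of length 2: r = (1/2)^2 = 1/4).
Summing one r·B term per recipient: 1·0.5·0.249 + 2·0.25·0.496 + 3·0.25·0.383 = 0.65975.

0.65975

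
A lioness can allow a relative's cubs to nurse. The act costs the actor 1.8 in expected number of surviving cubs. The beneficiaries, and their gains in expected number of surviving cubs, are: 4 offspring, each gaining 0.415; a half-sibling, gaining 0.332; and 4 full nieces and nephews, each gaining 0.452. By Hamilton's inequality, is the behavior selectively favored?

No

Hamilton's rule: the trait is favored when the sum of r·B over every recipient exceeds the actor's cost C.
r to an offspring = 0.5 (one parent–offspring link: r = (1/2)^1 = 1/2).
r to a half-sibling = 0.25 (half-sibs share one parent — one path of length 2: r = (1/2)^2 = 1/4).
r to a full niece or nephew = 1/4 (full aunt/uncle↔niece/nephew: two paths of length 3 through the shared grandparent pair: r = 2·(1/2)^3 = 1/4).
Summing one r·B term per recipient: 4·0.5·0.415 + 1·0.25·0.332 + 4·0.25·0.452 = 1.365.
1.365 < 1.8: the indirect benefit is less than the cost.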